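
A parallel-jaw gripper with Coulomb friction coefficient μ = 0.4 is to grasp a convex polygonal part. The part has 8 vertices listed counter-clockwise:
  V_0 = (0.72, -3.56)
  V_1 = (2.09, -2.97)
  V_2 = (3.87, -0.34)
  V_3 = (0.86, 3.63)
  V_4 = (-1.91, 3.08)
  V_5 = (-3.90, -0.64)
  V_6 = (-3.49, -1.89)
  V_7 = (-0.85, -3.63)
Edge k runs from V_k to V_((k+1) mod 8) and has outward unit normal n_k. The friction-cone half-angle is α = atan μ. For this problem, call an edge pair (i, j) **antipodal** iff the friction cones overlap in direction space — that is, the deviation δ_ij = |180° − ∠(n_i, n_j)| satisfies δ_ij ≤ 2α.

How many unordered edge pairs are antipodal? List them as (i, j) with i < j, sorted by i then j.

count = 6; pairs: (0,3), (0,4), (1,4), (2,5), (2,6), (3,7)

α = atan 0.4 = 21.80°;  2α = 43.60°
n_0 = (+0.3955, -0.9185)
n_1 = (+0.8282, -0.5605)
n_2 = (+0.7969, +0.6042)
n_3 = (-0.1948, +0.9809)
n_4 = (-0.8818, +0.4717)
n_5 = (-0.9502, -0.3117)
n_6 = (-0.5503, -0.8350)
n_7 = (+0.0445, -0.9990)
  (0,1): δ = 147.39°  ·
  (0,2): δ = 76.13°  ·
  (0,3): δ = 12.07°  ✓
  (0,4): δ = 38.56°  ✓
  (0,5): δ = 84.86°  ·
  (0,6): δ = 123.31°  ·
  (0,7): δ = 159.25°  ·
  (1,2): δ = 108.74°  ·
  (1,3): δ = 44.68°  ·
  (1,4): δ = 5.95°  ✓
  (1,5): δ = 52.25°  ·
  (1,6): δ = 90.70°  ·
  (1,7): δ = 126.64°  ·
  (2,3): δ = 115.94°  ·
  (2,4): δ = 65.31°  ·
  (2,5): δ = 19.01°  ✓
  (2,6): δ = 19.44°  ✓
  (2,7): δ = 55.38°  ·
  (3,4): δ = 129.37°  ·
  (3,5): δ = 83.07°  ·
  (3,6): δ = 44.62°  ·
  (3,7): δ = 8.68°  ✓
  (4,5): δ = 133.70°  ·
  (4,6): δ = 95.24°  ·
  (4,7): δ = 59.30°  ·
  (5,6): δ = 141.55°  ·
  (5,7): δ = 105.61°  ·
  (6,7): δ = 144.06°  ·
antipodal pairs: 6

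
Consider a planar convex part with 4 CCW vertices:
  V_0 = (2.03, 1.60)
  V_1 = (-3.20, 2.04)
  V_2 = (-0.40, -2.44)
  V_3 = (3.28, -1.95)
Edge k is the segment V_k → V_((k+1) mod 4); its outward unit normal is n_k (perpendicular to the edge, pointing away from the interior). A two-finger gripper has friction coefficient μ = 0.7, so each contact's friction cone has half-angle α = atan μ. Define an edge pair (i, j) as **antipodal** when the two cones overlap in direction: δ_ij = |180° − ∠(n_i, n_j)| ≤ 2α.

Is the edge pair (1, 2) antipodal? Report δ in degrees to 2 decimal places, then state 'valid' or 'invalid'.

δ = 114.42°, invalid

α = atan 0.7 = 34.99°;  2α = 69.98°
edge 1: e_1 = (+2.80, -4.48);  n_1 = (-0.8480, -0.5300)
edge 2: e_2 = (+3.68, +0.49);  n_2 = (+0.1320, -0.9913)
∠(n_1, n_2) = 65.58°
δ = |180° − 65.58°| = 114.42°
114.42° > 2α = 69.98°  →  invalid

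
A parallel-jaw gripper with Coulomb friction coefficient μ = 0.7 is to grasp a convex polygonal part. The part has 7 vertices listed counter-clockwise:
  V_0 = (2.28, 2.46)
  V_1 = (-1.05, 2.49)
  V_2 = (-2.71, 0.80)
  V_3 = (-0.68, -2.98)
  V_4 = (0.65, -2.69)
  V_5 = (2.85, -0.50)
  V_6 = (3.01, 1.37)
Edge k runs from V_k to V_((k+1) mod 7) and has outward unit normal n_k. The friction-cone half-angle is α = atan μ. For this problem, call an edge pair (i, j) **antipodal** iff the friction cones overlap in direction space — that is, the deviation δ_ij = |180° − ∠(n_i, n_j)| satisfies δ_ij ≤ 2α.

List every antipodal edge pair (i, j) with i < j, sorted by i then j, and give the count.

α = atan 0.7 = 34.99°;  2α = 69.98°
n_0 = (+0.0090, +1.0000)
n_1 = (-0.7134, +0.7007)
n_2 = (-0.8810, -0.4731)
n_3 = (+0.2130, -0.9770)
n_4 = (+0.7055, -0.7087)
n_5 = (+0.9964, -0.0853)
n_6 = (+0.8309, +0.5565)
  (0,1): δ = 133.97°  ·
  (0,2): δ = 61.25°  ✓
  (0,3): δ = 12.82°  ✓
  (0,4): δ = 45.39°  ✓
  (0,5): δ = 85.63°  ·
  (0,6): δ = 124.33°  ·
  (1,2): δ = 107.28°  ·
  (1,3): δ = 33.21°  ✓
  (1,4): δ = 0.64°  ✓
  (1,5): δ = 39.60°  ✓
  (1,6): δ = 78.30°  ·
  (2,3): δ = 105.94°  ·
  (2,4): δ = 73.37°  ·
  (2,5): δ = 33.13°  ✓
  (2,6): δ = 5.57°  ✓
  (3,4): δ = 147.43°  ·
  (3,5): δ = 107.19°  ·
  (3,6): δ = 68.49°  ✓
  (4,5): δ = 139.76°  ·
  (4,6): δ = 101.06°  ·
  (5,6): δ = 141.30°  ·
antipodal pairs: 9

count = 9; pairs: (0,2), (0,3), (0,4), (1,3), (1,4), (1,5), (2,5), (2,6), (3,6)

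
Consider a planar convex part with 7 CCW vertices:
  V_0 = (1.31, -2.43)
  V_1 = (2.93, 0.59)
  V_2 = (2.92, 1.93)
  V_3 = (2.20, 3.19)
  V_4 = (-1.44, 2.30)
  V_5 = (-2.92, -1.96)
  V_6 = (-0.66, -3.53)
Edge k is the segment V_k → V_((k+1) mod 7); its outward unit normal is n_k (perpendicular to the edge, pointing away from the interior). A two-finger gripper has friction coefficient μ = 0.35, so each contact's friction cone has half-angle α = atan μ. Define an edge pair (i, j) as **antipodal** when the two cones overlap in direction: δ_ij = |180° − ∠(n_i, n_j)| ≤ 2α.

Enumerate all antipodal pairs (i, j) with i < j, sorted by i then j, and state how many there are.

α = atan 0.35 = 19.29°;  2α = 38.58°
n_0 = (+0.8812, -0.4727)
n_1 = (+1.0000, +0.0075)
n_2 = (+0.8682, +0.4961)
n_3 = (-0.2375, +0.9714)
n_4 = (-0.9446, +0.3282)
n_5 = (-0.5705, -0.8213)
n_6 = (+0.4875, -0.8731)
  (0,1): δ = 151.36°  ·
  (0,2): δ = 122.04°  ·
  (0,3): δ = 48.05°  ·
  (0,4): δ = 9.05°  ✓
  (0,5): δ = 83.42°  ·
  (0,6): δ = 147.39°  ·
  (1,2): δ = 150.68°  ·
  (1,3): δ = 76.69°  ·
  (1,4): δ = 19.59°  ✓
  (1,5): δ = 54.79°  ·
  (1,6): δ = 118.75°  ·
  (2,3): δ = 106.01°  ·
  (2,4): δ = 48.90°  ·
  (2,5): δ = 25.47°  ✓
  (2,6): δ = 89.43°  ·
  (3,4): δ = 122.90°  ·
  (3,5): δ = 48.53°  ·
  (3,6): δ = 15.44°  ✓
  (4,5): δ = 105.63°  ·
  (4,6): δ = 41.66°  ·
  (5,6): δ = 116.03°  ·
antipodal pairs: 4

count = 4; pairs: (0,4), (1,4), (2,5), (3,6)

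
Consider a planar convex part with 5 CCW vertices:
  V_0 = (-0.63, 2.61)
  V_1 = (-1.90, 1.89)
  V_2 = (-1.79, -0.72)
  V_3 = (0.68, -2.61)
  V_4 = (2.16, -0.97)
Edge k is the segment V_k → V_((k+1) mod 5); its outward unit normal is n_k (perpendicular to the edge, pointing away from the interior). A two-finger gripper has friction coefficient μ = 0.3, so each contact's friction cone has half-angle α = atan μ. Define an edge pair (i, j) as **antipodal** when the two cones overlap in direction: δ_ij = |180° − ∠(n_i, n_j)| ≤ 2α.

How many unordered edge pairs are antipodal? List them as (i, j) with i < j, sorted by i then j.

α = atan 0.3 = 16.70°;  2α = 33.40°
n_0 = (-0.4932, +0.8699)
n_1 = (-0.9991, -0.0421)
n_2 = (-0.6077, -0.7942)
n_3 = (+0.7424, -0.6700)
n_4 = (+0.7888, +0.6147)
  (0,1): δ = 117.14°  ·
  (0,2): δ = 66.97°  ·
  (0,3): δ = 18.39°  ✓
  (0,4): δ = 98.38°  ·
  (1,2): δ = 129.84°  ·
  (1,3): δ = 44.48°  ·
  (1,4): δ = 35.52°  ·
  (2,3): δ = 94.64°  ·
  (2,4): δ = 14.65°  ✓
  (3,4): δ = 100.01°  ·
antipodal pairs: 2

count = 2; pairs: (0,3), (2,4)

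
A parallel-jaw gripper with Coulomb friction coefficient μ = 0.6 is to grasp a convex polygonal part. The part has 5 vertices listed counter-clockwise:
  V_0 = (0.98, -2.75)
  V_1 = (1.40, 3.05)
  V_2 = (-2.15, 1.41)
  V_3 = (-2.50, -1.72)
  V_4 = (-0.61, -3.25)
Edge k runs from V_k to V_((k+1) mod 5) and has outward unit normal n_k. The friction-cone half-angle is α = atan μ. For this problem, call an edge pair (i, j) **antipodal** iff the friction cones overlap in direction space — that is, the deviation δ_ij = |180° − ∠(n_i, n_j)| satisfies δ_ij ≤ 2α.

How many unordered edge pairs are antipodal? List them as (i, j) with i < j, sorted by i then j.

α = atan 0.6 = 30.96°;  2α = 61.93°
n_0 = (+0.9974, -0.0722)
n_1 = (-0.4194, +0.9078)
n_2 = (-0.9938, +0.1111)
n_3 = (-0.6292, -0.7772)
n_4 = (+0.3000, -0.9539)
  (0,1): δ = 61.06°  ✓
  (0,2): δ = 2.24°  ✓
  (0,3): δ = 55.15°  ✓
  (0,4): δ = 111.60°  ·
  (1,2): δ = 121.18°  ·
  (1,3): δ = 63.79°  ·
  (1,4): δ = 7.34°  ✓
  (2,3): δ = 122.61°  ·
  (2,4): δ = 66.16°  ·
  (3,4): δ = 123.55°  ·
antipodal pairs: 4

count = 4; pairs: (0,1), (0,2), (0,3), (1,4)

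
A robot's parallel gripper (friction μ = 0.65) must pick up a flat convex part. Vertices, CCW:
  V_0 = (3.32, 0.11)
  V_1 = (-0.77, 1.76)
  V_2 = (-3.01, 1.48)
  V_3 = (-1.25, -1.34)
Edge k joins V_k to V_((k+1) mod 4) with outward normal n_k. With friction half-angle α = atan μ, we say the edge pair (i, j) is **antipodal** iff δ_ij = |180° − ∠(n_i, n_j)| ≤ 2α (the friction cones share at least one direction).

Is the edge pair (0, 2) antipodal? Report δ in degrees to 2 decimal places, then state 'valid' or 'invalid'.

δ = 36.06°, valid

α = atan 0.65 = 33.02°;  2α = 66.05°
edge 0: e_0 = (-4.09, +1.65);  n_0 = (+0.3741, +0.9274)
edge 2: e_2 = (+1.76, -2.82);  n_2 = (-0.8483, -0.5295)
∠(n_0, n_2) = 143.94°
δ = |180° − 143.94°| = 36.06°
36.06° ≤ 2α = 66.05°  →  valid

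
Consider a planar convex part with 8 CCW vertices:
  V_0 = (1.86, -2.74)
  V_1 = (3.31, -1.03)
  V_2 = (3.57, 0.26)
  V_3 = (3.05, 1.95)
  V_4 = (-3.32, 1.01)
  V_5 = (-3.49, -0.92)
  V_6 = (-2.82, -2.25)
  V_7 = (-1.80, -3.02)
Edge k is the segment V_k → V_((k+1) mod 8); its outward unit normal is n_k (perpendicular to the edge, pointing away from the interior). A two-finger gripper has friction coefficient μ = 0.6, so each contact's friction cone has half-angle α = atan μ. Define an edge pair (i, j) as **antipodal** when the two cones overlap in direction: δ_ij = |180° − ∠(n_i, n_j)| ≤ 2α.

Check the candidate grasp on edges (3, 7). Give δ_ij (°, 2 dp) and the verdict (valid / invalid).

α = atan 0.6 = 30.96°;  2α = 61.93°
edge 3: e_3 = (-6.37, -0.94);  n_3 = (-0.1460, +0.9893)
edge 7: e_7 = (+3.66, +0.28);  n_7 = (+0.0763, -0.9971)
∠(n_3, n_7) = 175.98°
δ = |180° − 175.98°| = 4.02°
4.02° ≤ 2α = 61.93°  →  valid

δ = 4.02°, valid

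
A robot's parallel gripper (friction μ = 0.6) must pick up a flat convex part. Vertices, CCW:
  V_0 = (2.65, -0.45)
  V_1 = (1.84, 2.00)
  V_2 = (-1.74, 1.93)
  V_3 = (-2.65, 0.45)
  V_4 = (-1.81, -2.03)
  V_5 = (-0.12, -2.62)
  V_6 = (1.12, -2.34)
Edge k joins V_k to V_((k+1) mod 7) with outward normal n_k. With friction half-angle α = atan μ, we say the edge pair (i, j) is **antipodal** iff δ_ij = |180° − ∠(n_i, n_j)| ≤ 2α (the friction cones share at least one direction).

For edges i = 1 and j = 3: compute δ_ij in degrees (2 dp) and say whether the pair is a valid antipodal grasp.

α = atan 0.6 = 30.96°;  2α = 61.93°
edge 1: e_1 = (-3.58, -0.07);  n_1 = (-0.0195, +0.9998)
edge 3: e_3 = (+0.84, -2.48);  n_3 = (-0.9471, -0.3208)
∠(n_1, n_3) = 107.59°
δ = |180° − 107.59°| = 72.41°
72.41° > 2α = 61.93°  →  invalid

δ = 72.41°, invalid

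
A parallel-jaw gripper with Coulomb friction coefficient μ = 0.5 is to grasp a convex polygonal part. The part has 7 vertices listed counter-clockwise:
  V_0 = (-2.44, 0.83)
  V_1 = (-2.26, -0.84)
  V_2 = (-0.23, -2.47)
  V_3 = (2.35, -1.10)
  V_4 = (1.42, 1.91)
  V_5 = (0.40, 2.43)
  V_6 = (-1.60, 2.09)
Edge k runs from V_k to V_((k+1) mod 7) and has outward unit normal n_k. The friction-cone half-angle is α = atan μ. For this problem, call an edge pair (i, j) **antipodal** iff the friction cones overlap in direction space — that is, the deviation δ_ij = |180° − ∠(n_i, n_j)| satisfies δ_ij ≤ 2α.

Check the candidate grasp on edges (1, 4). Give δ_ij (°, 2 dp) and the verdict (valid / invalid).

δ = 11.75°, valid

α = atan 0.5 = 26.57°;  2α = 53.13°
edge 1: e_1 = (+2.03, -1.63);  n_1 = (-0.6261, -0.7797)
edge 4: e_4 = (-1.02, +0.52);  n_4 = (+0.4542, +0.8909)
∠(n_1, n_4) = 168.25°
δ = |180° − 168.25°| = 11.75°
11.75° ≤ 2α = 53.13°  →  valid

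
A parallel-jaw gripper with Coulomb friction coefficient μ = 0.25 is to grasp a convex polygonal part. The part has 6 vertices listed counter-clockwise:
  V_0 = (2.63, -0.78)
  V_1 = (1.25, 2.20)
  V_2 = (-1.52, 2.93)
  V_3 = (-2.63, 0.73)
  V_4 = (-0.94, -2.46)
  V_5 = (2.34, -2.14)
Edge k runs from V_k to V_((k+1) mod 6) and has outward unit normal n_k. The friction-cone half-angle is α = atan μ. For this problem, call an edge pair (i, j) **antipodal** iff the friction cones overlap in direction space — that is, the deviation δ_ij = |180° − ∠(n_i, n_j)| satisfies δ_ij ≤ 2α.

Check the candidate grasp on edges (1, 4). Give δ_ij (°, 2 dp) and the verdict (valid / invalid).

α = atan 0.25 = 14.04°;  2α = 28.07°
edge 1: e_1 = (-2.77, +0.73);  n_1 = (+0.2548, +0.9670)
edge 4: e_4 = (+3.28, +0.32);  n_4 = (+0.0971, -0.9953)
∠(n_1, n_4) = 159.66°
δ = |180° − 159.66°| = 20.34°
20.34° ≤ 2α = 28.07°  →  valid

δ = 20.34°, valid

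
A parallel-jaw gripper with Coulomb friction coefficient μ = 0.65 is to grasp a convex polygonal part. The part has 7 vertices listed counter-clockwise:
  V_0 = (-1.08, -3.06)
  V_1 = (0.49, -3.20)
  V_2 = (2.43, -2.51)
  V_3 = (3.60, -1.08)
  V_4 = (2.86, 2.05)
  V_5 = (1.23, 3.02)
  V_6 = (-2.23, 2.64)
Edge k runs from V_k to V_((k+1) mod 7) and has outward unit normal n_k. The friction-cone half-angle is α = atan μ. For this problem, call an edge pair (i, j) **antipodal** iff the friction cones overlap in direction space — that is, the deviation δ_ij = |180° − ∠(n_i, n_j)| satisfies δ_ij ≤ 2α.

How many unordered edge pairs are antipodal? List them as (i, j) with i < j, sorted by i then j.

count = 8; pairs: (0,4), (0,5), (1,4), (1,5), (2,5), (2,6), (3,6), (4,6)

α = atan 0.65 = 33.02°;  2α = 66.05°
n_0 = (-0.0888, -0.9960)
n_1 = (+0.3351, -0.9422)
n_2 = (+0.7740, -0.6332)
n_3 = (+0.9732, +0.2301)
n_4 = (+0.5114, +0.8593)
n_5 = (-0.1092, +0.9940)
n_6 = (-0.9802, -0.1978)
  (0,1): δ = 155.33°  ·
  (0,2): δ = 124.19°  ·
  (0,3): δ = 71.60°  ·
  (0,4): δ = 25.66°  ✓
  (0,5): δ = 11.36°  ✓
  (0,6): δ = 106.50°  ·
  (1,2): δ = 148.87°  ·
  (1,3): δ = 96.28°  ·
  (1,4): δ = 50.34°  ✓
  (1,5): δ = 13.31°  ✓
  (1,6): δ = 81.83°  ·
  (2,3): δ = 127.41°  ·
  (2,4): δ = 81.47°  ·
  (2,5): δ = 44.44°  ✓
  (2,6): δ = 50.70°  ✓
  (3,4): δ = 134.06°  ·
  (3,5): δ = 97.03°  ·
  (3,6): δ = 1.90°  ✓
  (4,5): δ = 142.98°  ·
  (4,6): δ = 47.84°  ✓
  (5,6): δ = 84.86°  ·
antipodal pairs: 8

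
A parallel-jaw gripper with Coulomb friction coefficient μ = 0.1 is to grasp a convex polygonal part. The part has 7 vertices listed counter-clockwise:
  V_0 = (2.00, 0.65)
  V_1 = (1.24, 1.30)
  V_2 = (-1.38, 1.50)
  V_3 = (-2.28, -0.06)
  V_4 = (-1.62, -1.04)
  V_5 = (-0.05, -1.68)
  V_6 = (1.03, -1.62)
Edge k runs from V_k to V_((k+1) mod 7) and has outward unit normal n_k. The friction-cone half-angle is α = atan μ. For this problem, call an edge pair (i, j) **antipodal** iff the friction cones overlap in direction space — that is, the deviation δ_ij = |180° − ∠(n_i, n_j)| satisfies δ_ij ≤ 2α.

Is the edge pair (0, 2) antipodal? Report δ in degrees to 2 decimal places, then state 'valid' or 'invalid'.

α = atan 0.1 = 5.71°;  2α = 11.42°
edge 0: e_0 = (-0.76, +0.65);  n_0 = (+0.6500, +0.7600)
edge 2: e_2 = (-0.90, -1.56);  n_2 = (-0.8662, +0.4997)
∠(n_0, n_2) = 100.56°
δ = |180° − 100.56°| = 79.44°
79.44° > 2α = 11.42°  →  invalid

δ = 79.44°, invalid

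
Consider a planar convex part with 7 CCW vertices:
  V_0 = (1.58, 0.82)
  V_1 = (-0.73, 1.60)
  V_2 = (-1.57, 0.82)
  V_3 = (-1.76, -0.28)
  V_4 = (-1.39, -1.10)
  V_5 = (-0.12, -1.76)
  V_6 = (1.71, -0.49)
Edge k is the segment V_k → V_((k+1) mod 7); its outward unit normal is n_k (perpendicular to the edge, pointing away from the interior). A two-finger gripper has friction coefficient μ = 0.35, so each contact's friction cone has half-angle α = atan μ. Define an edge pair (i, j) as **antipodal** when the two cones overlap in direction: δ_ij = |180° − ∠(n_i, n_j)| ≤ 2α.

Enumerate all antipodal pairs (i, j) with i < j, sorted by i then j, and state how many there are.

count = 4; pairs: (0,4), (1,5), (2,6), (3,6)

α = atan 0.35 = 19.29°;  2α = 38.58°
n_0 = (+0.3199, +0.9474)
n_1 = (-0.6805, +0.7328)
n_2 = (-0.9854, +0.1702)
n_3 = (-0.9115, -0.4113)
n_4 = (-0.4611, -0.8873)
n_5 = (+0.5701, -0.8215)
n_6 = (+0.9951, +0.0988)
  (0,1): δ = 118.46°  ·
  (0,2): δ = 81.14°  ·
  (0,3): δ = 47.06°  ·
  (0,4): δ = 8.80°  ✓
  (0,5): δ = 53.42°  ·
  (0,6): δ = 114.33°  ·
  (1,2): δ = 142.68°  ·
  (1,3): δ = 108.59°  ·
  (1,4): δ = 70.34°  ·
  (1,5): δ = 8.12°  ✓
  (1,6): δ = 52.79°  ·
  (2,3): δ = 145.91°  ·
  (2,4): δ = 107.66°  ·
  (2,5): δ = 45.44°  ·
  (2,6): δ = 15.47°  ✓
  (3,4): δ = 141.75°  ·
  (3,5): δ = 79.53°  ·
  (3,6): δ = 18.62°  ✓
  (4,5): δ = 117.78°  ·
  (4,6): δ = 56.87°  ·
  (5,6): δ = 119.09°  ·
antipodal pairs: 4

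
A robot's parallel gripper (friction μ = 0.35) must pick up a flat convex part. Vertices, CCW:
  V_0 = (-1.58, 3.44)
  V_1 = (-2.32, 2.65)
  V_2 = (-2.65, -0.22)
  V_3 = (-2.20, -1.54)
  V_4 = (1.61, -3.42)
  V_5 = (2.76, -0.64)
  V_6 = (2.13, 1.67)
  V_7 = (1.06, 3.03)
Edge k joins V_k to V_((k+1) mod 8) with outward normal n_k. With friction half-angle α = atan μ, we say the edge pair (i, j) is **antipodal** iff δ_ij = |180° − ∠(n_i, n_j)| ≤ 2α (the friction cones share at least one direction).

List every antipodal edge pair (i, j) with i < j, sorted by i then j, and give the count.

count = 7; pairs: (0,4), (1,4), (1,5), (2,5), (2,6), (3,6), (3,7)

α = atan 0.35 = 19.29°;  2α = 38.58°
n_0 = (-0.7298, +0.6836)
n_1 = (-0.9935, +0.1142)
n_2 = (-0.9465, -0.3227)
n_3 = (-0.4425, -0.8968)
n_4 = (+0.9241, -0.3823)
n_5 = (+0.9648, +0.2631)
n_6 = (+0.7859, +0.6183)
n_7 = (+0.1535, +0.9882)
  (0,1): δ = 143.43°  ·
  (0,2): δ = 118.05°  ·
  (0,3): δ = 73.14°  ·
  (0,4): δ = 20.65°  ✓
  (0,5): δ = 58.38°  ·
  (0,6): δ = 81.32°  ·
  (0,7): δ = 124.30°  ·
  (1,2): δ = 154.62°  ·
  (1,3): δ = 109.70°  ·
  (1,4): δ = 15.91°  ✓
  (1,5): δ = 21.81°  ✓
  (1,6): δ = 44.75°  ·
  (1,7): δ = 87.73°  ·
  (2,3): δ = 135.09°  ·
  (2,4): δ = 41.30°  ·
  (2,5): δ = 3.57°  ✓
  (2,6): δ = 19.37°  ✓
  (2,7): δ = 62.35°  ·
  (3,4): δ = 86.21°  ·
  (3,5): δ = 48.48°  ·
  (3,6): δ = 25.54°  ✓
  (3,7): δ = 17.44°  ✓
  (4,5): δ = 142.27°  ·
  (4,6): δ = 119.33°  ·
  (4,7): δ = 76.35°  ·
  (5,6): δ = 157.06°  ·
  (5,7): δ = 114.08°  ·
  (6,7): δ = 137.02°  ·
antipodal pairs: 7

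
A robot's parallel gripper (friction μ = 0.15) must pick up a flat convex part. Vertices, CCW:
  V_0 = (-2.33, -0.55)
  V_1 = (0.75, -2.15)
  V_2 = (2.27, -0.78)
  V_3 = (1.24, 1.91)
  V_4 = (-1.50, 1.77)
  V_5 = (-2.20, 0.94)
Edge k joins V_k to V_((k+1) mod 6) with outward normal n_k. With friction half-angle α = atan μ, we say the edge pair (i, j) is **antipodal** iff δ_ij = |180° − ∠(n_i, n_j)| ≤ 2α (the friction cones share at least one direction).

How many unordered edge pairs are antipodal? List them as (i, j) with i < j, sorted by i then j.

α = atan 0.15 = 8.53°;  2α = 17.06°
n_0 = (-0.4610, -0.8874)
n_1 = (+0.6695, -0.7428)
n_2 = (+0.9339, +0.3576)
n_3 = (-0.0510, +0.9987)
n_4 = (-0.7644, +0.6447)
n_5 = (-0.9962, +0.0869)
  (0,1): δ = 110.52°  ·
  (0,2): δ = 41.60°  ·
  (0,3): δ = 30.38°  ·
  (0,4): δ = 77.31°  ·
  (0,5): δ = 112.46°  ·
  (1,2): δ = 111.08°  ·
  (1,3): δ = 39.10°  ·
  (1,4): δ = 7.83°  ✓
  (1,5): δ = 42.98°  ·
  (2,3): δ = 108.03°  ·
  (2,4): δ = 61.10°  ·
  (2,5): δ = 25.94°  ·
  (3,4): δ = 133.07°  ·
  (3,5): δ = 97.91°  ·
  (4,5): δ = 144.84°  ·
antipodal pairs: 1

count = 1; pairs: (1,4)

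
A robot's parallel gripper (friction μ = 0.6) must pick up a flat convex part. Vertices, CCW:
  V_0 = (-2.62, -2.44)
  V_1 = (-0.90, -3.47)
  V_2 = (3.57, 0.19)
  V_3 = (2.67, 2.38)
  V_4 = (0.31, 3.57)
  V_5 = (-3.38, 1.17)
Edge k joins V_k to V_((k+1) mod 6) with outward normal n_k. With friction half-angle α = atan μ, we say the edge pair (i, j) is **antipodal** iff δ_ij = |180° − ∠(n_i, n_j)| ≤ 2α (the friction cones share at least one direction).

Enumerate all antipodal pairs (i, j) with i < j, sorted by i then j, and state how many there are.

α = atan 0.6 = 30.96°;  2α = 61.93°
n_0 = (-0.5138, -0.8579)
n_1 = (+0.6335, -0.7737)
n_2 = (+0.9249, +0.3801)
n_3 = (+0.4502, +0.8929)
n_4 = (-0.5452, +0.8383)
n_5 = (-0.9785, -0.2060)
  (0,1): δ = 109.77°  ·
  (0,2): δ = 36.74°  ✓
  (0,3): δ = 4.16°  ✓
  (0,4): δ = 63.95°  ·
  (0,5): δ = 132.80°  ·
  (1,2): δ = 106.97°  ·
  (1,3): δ = 66.07°  ·
  (1,4): δ = 6.27°  ✓
  (1,5): δ = 62.58°  ·
  (2,3): δ = 139.10°  ·
  (2,4): δ = 79.30°  ·
  (2,5): δ = 10.45°  ✓
  (3,4): δ = 120.20°  ·
  (3,5): δ = 51.35°  ✓
  (4,5): δ = 111.15°  ·
antipodal pairs: 5

count = 5; pairs: (0,2), (0,3), (1,4), (2,5), (3,5)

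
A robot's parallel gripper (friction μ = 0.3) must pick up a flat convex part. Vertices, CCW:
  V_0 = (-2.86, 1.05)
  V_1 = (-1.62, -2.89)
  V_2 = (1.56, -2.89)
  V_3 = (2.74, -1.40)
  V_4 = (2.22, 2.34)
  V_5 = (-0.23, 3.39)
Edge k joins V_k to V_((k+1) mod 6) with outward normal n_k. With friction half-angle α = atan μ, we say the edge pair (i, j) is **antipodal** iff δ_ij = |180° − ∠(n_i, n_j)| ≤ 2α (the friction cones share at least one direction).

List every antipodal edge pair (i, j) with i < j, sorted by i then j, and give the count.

α = atan 0.3 = 16.70°;  2α = 33.40°
n_0 = (-0.9539, -0.3002)
n_1 = (+0.0000, -1.0000)
n_2 = (+0.7839, -0.6208)
n_3 = (+0.9905, +0.1377)
n_4 = (+0.3939, +0.9191)
n_5 = (-0.6647, +0.7471)
  (0,1): δ = 107.47°  ·
  (0,2): δ = 55.85°  ·
  (0,3): δ = 9.55°  ✓
  (0,4): δ = 49.33°  ·
  (0,5): δ = 114.19°  ·
  (1,2): δ = 128.38°  ·
  (1,3): δ = 82.08°  ·
  (1,4): δ = 23.20°  ✓
  (1,5): δ = 41.66°  ·
  (2,3): δ = 133.71°  ·
  (2,4): δ = 74.82°  ·
  (2,5): δ = 9.96°  ✓
  (3,4): δ = 121.11°  ·
  (3,5): δ = 56.25°  ·
  (4,5): δ = 115.14°  ·
antipodal pairs: 3

count = 3; pairs: (0,3), (1,4), (2,5)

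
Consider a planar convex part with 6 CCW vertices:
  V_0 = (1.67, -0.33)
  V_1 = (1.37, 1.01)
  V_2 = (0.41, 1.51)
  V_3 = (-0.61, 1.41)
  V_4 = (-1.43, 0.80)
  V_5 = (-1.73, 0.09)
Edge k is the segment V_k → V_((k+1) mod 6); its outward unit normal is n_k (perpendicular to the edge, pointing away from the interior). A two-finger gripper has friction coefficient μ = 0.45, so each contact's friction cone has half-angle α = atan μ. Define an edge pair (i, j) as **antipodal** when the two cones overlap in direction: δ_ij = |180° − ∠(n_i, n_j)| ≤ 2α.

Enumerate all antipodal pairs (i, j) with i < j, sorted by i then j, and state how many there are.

α = atan 0.45 = 24.23°;  2α = 48.46°
n_0 = (+0.9758, +0.2185)
n_1 = (+0.4619, +0.8869)
n_2 = (-0.0976, +0.9952)
n_3 = (-0.5969, +0.8023)
n_4 = (-0.9211, +0.3892)
n_5 = (-0.1226, -0.9925)
  (0,1): δ = 130.13°  ·
  (0,2): δ = 97.02°  ·
  (0,3): δ = 65.97°  ·
  (0,4): δ = 35.53°  ✓
  (0,5): δ = 70.34°  ·
  (1,2): δ = 146.89°  ·
  (1,3): δ = 115.84°  ·
  (1,4): δ = 85.39°  ·
  (1,5): δ = 20.47°  ✓
  (2,3): δ = 148.95°  ·
  (2,4): δ = 118.51°  ·
  (2,5): δ = 12.64°  ✓
  (3,4): δ = 149.55°  ·
  (3,5): δ = 43.69°  ✓
  (4,5): δ = 74.14°  ·
antipodal pairs: 4

count = 4; pairs: (0,4), (1,5), (2,5), (3,5)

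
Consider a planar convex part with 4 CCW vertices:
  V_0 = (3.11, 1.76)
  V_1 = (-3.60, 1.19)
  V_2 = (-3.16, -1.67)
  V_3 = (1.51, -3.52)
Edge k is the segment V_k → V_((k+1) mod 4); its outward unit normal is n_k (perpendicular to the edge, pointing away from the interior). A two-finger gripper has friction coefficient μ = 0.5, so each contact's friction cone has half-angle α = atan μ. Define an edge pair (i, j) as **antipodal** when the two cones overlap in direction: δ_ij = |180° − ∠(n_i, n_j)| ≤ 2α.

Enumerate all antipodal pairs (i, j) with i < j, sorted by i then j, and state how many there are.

α = atan 0.5 = 26.57°;  2α = 53.13°
n_0 = (-0.0846, +0.9964)
n_1 = (-0.9884, -0.1521)
n_2 = (-0.3683, -0.9297)
n_3 = (+0.9570, -0.2900)
  (0,1): δ = 86.11°  ·
  (0,2): δ = 26.47°  ✓
  (0,3): δ = 68.29°  ·
  (1,2): δ = 120.36°  ·
  (1,3): δ = 25.60°  ✓
  (2,3): δ = 85.25°  ·
antipodal pairs: 2

count = 2; pairs: (0,2), (1,3)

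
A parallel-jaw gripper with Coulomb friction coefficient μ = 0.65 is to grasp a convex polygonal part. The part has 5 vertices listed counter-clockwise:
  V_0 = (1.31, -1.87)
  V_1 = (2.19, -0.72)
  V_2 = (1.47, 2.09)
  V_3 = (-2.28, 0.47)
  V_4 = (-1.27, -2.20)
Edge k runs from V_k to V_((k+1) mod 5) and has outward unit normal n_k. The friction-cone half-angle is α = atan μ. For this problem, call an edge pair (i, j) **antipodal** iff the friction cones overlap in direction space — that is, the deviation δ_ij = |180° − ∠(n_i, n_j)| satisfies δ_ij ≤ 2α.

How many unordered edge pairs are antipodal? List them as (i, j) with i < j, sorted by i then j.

α = atan 0.65 = 33.02°;  2α = 66.05°
n_0 = (+0.7942, -0.6077)
n_1 = (+0.9687, +0.2482)
n_2 = (-0.3966, +0.9180)
n_3 = (-0.9353, -0.3538)
n_4 = (+0.1269, -0.9919)
  (0,1): δ = 128.20°  ·
  (0,2): δ = 29.21°  ✓
  (0,3): δ = 58.14°  ✓
  (0,4): δ = 134.71°  ·
  (1,2): δ = 81.01°  ·
  (1,3): δ = 6.35°  ✓
  (1,4): δ = 82.92°  ·
  (2,3): δ = 92.64°  ·
  (2,4): δ = 16.08°  ✓
  (3,4): δ = 103.43°  ·
antipodal pairs: 4

count = 4; pairs: (0,2), (0,3), (1,3), (2,4)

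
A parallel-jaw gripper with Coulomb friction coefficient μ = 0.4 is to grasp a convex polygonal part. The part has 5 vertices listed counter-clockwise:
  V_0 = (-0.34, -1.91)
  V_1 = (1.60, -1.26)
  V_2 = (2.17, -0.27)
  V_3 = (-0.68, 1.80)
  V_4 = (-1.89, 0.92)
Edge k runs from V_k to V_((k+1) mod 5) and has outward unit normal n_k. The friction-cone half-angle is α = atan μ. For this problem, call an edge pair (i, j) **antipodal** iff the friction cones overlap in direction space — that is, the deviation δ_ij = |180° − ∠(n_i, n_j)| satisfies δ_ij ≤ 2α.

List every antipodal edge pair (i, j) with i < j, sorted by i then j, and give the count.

count = 3; pairs: (0,3), (1,3), (2,4)

α = atan 0.4 = 21.80°;  2α = 43.60°
n_0 = (+0.3177, -0.9482)
n_1 = (+0.8666, -0.4990)
n_2 = (+0.5877, +0.8091)
n_3 = (-0.5882, +0.8087)
n_4 = (-0.8771, -0.4804)
  (0,1): δ = 138.46°  ·
  (0,2): δ = 54.52°  ·
  (0,3): δ = 17.50°  ✓
  (0,4): δ = 100.19°  ·
  (1,2): δ = 96.06°  ·
  (1,3): δ = 24.04°  ✓
  (1,4): δ = 58.64°  ·
  (2,3): δ = 107.98°  ·
  (2,4): δ = 25.30°  ✓
  (3,4): δ = 97.32°  ·
antipodal pairs: 3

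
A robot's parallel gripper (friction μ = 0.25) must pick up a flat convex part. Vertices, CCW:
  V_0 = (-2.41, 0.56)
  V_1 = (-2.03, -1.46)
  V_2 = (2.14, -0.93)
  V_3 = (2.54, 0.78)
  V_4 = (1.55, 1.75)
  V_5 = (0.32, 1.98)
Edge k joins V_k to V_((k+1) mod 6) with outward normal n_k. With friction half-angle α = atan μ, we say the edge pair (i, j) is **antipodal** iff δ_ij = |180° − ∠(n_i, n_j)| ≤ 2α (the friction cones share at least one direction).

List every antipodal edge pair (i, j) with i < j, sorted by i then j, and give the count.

count = 3; pairs: (0,2), (1,4), (1,5)

α = atan 0.25 = 14.04°;  2α = 28.07°
n_0 = (-0.9828, -0.1849)
n_1 = (+0.1261, -0.9920)
n_2 = (+0.9737, -0.2278)
n_3 = (+0.6999, +0.7143)
n_4 = (+0.1838, +0.9830)
n_5 = (-0.4615, +0.8872)
  (0,1): δ = 93.41°  ·
  (0,2): δ = 23.82°  ✓
  (0,3): δ = 34.93°  ·
  (0,4): δ = 68.75°  ·
  (0,5): δ = 106.83°  ·
  (1,2): δ = 110.41°  ·
  (1,3): δ = 51.66°  ·
  (1,4): δ = 17.83°  ✓
  (1,5): δ = 20.24°  ✓
  (2,3): δ = 121.25°  ·
  (2,4): δ = 87.43°  ·
  (2,5): δ = 49.35°  ·
  (3,4): δ = 146.18°  ·
  (3,5): δ = 108.10°  ·
  (4,5): δ = 141.93°  ·
antipodal pairs: 3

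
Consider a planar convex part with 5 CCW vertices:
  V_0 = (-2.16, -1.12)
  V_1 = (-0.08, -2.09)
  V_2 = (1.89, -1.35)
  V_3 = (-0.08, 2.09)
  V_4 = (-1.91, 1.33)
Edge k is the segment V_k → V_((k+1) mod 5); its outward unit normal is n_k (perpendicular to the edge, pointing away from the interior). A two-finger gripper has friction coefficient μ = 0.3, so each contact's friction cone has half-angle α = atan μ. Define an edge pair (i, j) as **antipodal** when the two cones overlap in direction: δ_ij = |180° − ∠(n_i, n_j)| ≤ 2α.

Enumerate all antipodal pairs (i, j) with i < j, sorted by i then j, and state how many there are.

count = 1; pairs: (1,3)

α = atan 0.3 = 16.70°;  2α = 33.40°
n_0 = (-0.4226, -0.9063)
n_1 = (+0.3516, -0.9361)
n_2 = (+0.8678, +0.4970)
n_3 = (-0.3835, +0.9235)
n_4 = (-0.9948, +0.1015)
  (0,1): δ = 134.41°  ·
  (0,2): δ = 35.20°  ·
  (0,3): δ = 47.55°  ·
  (0,4): δ = 109.18°  ·
  (1,2): δ = 80.79°  ·
  (1,3): δ = 1.97°  ✓
  (1,4): δ = 63.59°  ·
  (2,3): δ = 97.25°  ·
  (2,4): δ = 35.63°  ·
  (3,4): δ = 118.38°  ·
antipodal pairs: 1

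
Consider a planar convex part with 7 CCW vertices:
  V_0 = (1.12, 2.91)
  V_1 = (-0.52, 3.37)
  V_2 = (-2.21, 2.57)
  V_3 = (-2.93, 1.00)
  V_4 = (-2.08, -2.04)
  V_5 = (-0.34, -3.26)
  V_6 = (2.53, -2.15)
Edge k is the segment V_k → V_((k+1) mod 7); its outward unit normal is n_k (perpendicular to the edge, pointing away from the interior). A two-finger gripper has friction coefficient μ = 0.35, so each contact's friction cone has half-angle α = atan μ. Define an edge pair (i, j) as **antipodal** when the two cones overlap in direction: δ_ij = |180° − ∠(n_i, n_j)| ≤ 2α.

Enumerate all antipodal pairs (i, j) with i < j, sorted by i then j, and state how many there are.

count = 4; pairs: (0,4), (0,5), (1,5), (3,6)

α = atan 0.35 = 19.29°;  2α = 38.58°
n_0 = (+0.2701, +0.9628)
n_1 = (-0.4279, +0.9038)
n_2 = (-0.9090, +0.4169)
n_3 = (-0.9631, -0.2693)
n_4 = (-0.5741, -0.8188)
n_5 = (+0.3607, -0.9327)
n_6 = (+0.9633, +0.2684)
  (0,1): δ = 139.00°  ·
  (0,2): δ = 98.97°  ·
  (0,3): δ = 58.71°  ·
  (0,4): δ = 19.37°  ✓
  (0,5): δ = 36.81°  ✓
  (0,6): δ = 121.24°  ·
  (1,2): δ = 139.97°  ·
  (1,3): δ = 99.71°  ·
  (1,4): δ = 60.37°  ·
  (1,5): δ = 4.19°  ✓
  (1,6): δ = 80.24°  ·
  (2,3): δ = 139.74°  ·
  (2,4): δ = 100.40°  ·
  (2,5): δ = 44.22°  ·
  (2,6): δ = 40.21°  ·
  (3,4): δ = 140.66°  ·
  (3,5): δ = 84.48°  ·
  (3,6): δ = 0.05°  ✓
  (4,5): δ = 123.82°  ·
  (4,6): δ = 39.39°  ·
  (5,6): δ = 95.57°  ·
antipodal pairs: 4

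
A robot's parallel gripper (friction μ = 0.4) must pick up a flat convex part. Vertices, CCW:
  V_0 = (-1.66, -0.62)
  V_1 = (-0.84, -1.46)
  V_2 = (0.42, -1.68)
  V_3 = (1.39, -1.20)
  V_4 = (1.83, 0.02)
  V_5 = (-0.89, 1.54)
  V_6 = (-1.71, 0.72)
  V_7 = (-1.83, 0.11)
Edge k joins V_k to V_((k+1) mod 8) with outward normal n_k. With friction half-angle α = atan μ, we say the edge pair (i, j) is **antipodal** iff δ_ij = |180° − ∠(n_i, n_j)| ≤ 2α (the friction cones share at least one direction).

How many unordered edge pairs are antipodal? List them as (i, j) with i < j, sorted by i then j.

α = atan 0.4 = 21.80°;  2α = 43.60°
n_0 = (-0.7156, -0.6985)
n_1 = (-0.1720, -0.9851)
n_2 = (+0.4435, -0.8963)
n_3 = (+0.9407, -0.3393)
n_4 = (+0.4878, +0.8729)
n_5 = (-0.7071, +0.7071)
n_6 = (-0.9812, +0.1930)
n_7 = (-0.9739, -0.2268)
  (0,1): δ = 144.21°  ·
  (0,2): δ = 107.98°  ·
  (0,3): δ = 64.14°  ·
  (0,4): δ = 16.49°  ✓
  (0,5): δ = 90.69°  ·
  (0,6): δ = 124.56°  ·
  (0,7): δ = 148.80°  ·
  (1,2): δ = 143.77°  ·
  (1,3): δ = 99.93°  ·
  (1,4): δ = 19.29°  ✓
  (1,5): δ = 54.90°  ·
  (1,6): δ = 88.77°  ·
  (1,7): δ = 113.01°  ·
  (2,3): δ = 136.16°  ·
  (2,4): δ = 55.53°  ·
  (2,5): δ = 18.67°  ✓
  (2,6): δ = 52.54°  ·
  (2,7): δ = 76.78°  ·
  (3,4): δ = 99.37°  ·
  (3,5): δ = 25.17°  ✓
  (3,6): δ = 8.70°  ✓
  (3,7): δ = 32.94°  ✓
  (4,5): δ = 105.80°  ·
  (4,6): δ = 71.93°  ·
  (4,7): δ = 47.69°  ·
  (5,6): δ = 146.13°  ·
  (5,7): δ = 121.89°  ·
  (6,7): δ = 155.76°  ·
antipodal pairs: 6

count = 6; pairs: (0,4), (1,4), (2,5), (3,5), (3,6), (3,7)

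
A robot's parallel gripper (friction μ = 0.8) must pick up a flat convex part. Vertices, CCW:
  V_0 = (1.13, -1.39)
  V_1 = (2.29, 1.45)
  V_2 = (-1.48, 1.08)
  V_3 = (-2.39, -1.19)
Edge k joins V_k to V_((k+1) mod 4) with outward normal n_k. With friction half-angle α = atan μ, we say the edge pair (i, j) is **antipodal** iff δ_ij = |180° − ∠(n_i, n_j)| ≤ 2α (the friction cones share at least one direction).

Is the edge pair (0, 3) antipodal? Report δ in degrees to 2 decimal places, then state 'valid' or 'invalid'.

α = atan 0.8 = 38.66°;  2α = 77.32°
edge 0: e_0 = (+1.16, +2.84);  n_0 = (+0.9258, -0.3781)
edge 3: e_3 = (+3.52, -0.20);  n_3 = (-0.0567, -0.9984)
∠(n_0, n_3) = 71.03°
δ = |180° − 71.03°| = 108.97°
108.97° > 2α = 77.32°  →  invalid

δ = 108.97°, invalid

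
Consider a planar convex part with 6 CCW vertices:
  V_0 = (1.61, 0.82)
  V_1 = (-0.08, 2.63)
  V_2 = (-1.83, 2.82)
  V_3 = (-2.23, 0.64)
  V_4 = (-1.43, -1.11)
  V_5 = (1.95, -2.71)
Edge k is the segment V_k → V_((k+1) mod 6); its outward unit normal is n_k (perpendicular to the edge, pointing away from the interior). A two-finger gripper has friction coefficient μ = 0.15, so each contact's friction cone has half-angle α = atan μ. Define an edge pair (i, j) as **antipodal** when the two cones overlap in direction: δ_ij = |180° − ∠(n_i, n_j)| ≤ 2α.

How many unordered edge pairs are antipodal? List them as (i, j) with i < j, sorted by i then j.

count = 1; pairs: (2,5)

α = atan 0.15 = 8.53°;  2α = 17.06°
n_0 = (+0.7309, +0.6825)
n_1 = (+0.1079, +0.9942)
n_2 = (-0.9836, +0.1805)
n_3 = (-0.9095, -0.4158)
n_4 = (-0.4279, -0.9038)
n_5 = (+0.9954, +0.0959)
  (0,1): δ = 139.23°  ·
  (0,2): δ = 53.43°  ·
  (0,3): δ = 18.47°  ·
  (0,4): δ = 21.63°  ·
  (0,5): δ = 142.47°  ·
  (1,2): δ = 94.20°  ·
  (1,3): δ = 59.24°  ·
  (1,4): δ = 19.14°  ·
  (1,5): δ = 101.70°  ·
  (2,3): δ = 145.04°  ·
  (2,4): δ = 104.93°  ·
  (2,5): δ = 15.90°  ✓
  (3,4): δ = 139.90°  ·
  (3,5): δ = 19.07°  ·
  (4,5): δ = 59.17°  ·
antipodal pairs: 1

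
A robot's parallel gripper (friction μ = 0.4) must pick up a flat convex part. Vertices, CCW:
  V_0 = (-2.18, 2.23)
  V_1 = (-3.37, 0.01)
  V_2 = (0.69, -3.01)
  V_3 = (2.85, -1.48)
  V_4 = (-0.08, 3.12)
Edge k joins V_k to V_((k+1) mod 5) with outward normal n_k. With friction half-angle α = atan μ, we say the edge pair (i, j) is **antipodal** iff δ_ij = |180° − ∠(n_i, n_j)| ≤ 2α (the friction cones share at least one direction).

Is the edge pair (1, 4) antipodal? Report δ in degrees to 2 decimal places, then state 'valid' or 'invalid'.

α = atan 0.4 = 21.80°;  2α = 43.60°
edge 1: e_1 = (+4.06, -3.02);  n_1 = (-0.5968, -0.8024)
edge 4: e_4 = (-2.10, -0.89);  n_4 = (-0.3902, +0.9207)
∠(n_1, n_4) = 120.39°
δ = |180° − 120.39°| = 59.61°
59.61° > 2α = 43.60°  →  invalid

δ = 59.61°, invalid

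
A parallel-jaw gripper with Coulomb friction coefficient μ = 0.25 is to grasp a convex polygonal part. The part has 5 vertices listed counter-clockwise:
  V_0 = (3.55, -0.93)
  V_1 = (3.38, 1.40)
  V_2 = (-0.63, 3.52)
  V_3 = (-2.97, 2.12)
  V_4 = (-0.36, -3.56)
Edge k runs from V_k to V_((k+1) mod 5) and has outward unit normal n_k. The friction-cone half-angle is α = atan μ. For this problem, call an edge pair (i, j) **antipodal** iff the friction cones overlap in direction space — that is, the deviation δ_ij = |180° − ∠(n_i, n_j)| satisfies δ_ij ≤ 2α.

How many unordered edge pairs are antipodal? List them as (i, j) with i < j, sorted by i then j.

α = atan 0.25 = 14.04°;  2α = 28.07°
n_0 = (+0.9973, +0.0728)
n_1 = (+0.4674, +0.8841)
n_2 = (-0.5134, +0.8581)
n_3 = (-0.9087, -0.4175)
n_4 = (+0.5581, -0.8298)
  (0,1): δ = 122.04°  ·
  (0,2): δ = 63.28°  ·
  (0,3): δ = 20.51°  ✓
  (0,4): δ = 119.75°  ·
  (1,2): δ = 121.24°  ·
  (1,3): δ = 37.46°  ·
  (1,4): δ = 61.79°  ·
  (2,3): δ = 96.21°  ·
  (2,4): δ = 3.03°  ✓
  (3,4): δ = 80.75°  ·
antipodal pairs: 2

count = 2; pairs: (0,3), (2,4)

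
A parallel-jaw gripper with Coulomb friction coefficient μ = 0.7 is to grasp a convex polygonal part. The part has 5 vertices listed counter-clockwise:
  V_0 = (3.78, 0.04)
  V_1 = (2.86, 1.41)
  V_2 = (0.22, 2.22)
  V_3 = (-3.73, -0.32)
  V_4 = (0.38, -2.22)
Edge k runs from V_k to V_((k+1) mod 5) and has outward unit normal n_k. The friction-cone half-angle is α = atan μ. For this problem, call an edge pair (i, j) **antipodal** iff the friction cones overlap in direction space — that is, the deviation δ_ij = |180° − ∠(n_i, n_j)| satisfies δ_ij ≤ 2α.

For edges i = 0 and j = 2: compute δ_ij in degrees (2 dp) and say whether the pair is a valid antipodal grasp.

δ = 91.14°, invalid

α = atan 0.7 = 34.99°;  2α = 69.98°
edge 0: e_0 = (-0.92, +1.37);  n_0 = (+0.8302, +0.5575)
edge 2: e_2 = (-3.95, -2.54);  n_2 = (-0.5409, +0.8411)
∠(n_0, n_2) = 88.86°
δ = |180° − 88.86°| = 91.14°
91.14° > 2α = 69.98°  →  invalid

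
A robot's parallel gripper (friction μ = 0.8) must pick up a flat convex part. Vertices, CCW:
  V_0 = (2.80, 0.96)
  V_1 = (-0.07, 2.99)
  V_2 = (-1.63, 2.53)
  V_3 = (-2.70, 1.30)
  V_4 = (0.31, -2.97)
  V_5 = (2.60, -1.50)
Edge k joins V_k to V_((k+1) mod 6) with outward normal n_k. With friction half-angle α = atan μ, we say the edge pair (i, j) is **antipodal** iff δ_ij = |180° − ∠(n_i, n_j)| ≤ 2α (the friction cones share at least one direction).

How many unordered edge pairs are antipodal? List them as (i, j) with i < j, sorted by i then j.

count = 8; pairs: (0,3), (0,4), (1,3), (1,4), (1,5), (2,4), (2,5), (3,5)

α = atan 0.8 = 38.66°;  2α = 77.32°
n_0 = (+0.5775, +0.8164)
n_1 = (-0.2828, +0.9592)
n_2 = (-0.7545, +0.6563)
n_3 = (-0.8173, -0.5762)
n_4 = (+0.5402, -0.8415)
n_5 = (+0.9967, -0.0810)
  (0,1): δ = 128.30°  ·
  (0,2): δ = 95.75°  ·
  (0,3): δ = 19.55°  ✓
  (0,4): δ = 67.97°  ✓
  (0,5): δ = 120.62°  ·
  (1,2): δ = 147.45°  ·
  (1,3): δ = 71.25°  ✓
  (1,4): δ = 16.27°  ✓
  (1,5): δ = 68.92°  ✓
  (2,3): δ = 103.80°  ·
  (2,4): δ = 16.28°  ✓
  (2,5): δ = 36.37°  ✓
  (3,4): δ = 92.48°  ·
  (3,5): δ = 39.83°  ✓
  (4,5): δ = 127.35°  ·
antipodal pairs: 8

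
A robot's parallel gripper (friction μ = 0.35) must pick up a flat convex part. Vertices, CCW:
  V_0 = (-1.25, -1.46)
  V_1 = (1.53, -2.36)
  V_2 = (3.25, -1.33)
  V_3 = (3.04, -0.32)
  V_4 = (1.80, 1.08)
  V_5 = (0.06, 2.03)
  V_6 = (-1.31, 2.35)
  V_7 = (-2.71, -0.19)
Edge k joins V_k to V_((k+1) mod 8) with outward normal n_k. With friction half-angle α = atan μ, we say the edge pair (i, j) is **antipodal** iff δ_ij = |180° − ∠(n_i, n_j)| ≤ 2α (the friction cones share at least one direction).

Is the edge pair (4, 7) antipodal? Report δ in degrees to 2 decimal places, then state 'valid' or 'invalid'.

α = atan 0.35 = 19.29°;  2α = 38.58°
edge 4: e_4 = (-1.74, +0.95);  n_4 = (+0.4792, +0.8777)
edge 7: e_7 = (+1.46, -1.27);  n_7 = (-0.6563, -0.7545)
∠(n_4, n_7) = 167.61°
δ = |180° − 167.61°| = 12.39°
12.39° ≤ 2α = 38.58°  →  valid

δ = 12.39°, valid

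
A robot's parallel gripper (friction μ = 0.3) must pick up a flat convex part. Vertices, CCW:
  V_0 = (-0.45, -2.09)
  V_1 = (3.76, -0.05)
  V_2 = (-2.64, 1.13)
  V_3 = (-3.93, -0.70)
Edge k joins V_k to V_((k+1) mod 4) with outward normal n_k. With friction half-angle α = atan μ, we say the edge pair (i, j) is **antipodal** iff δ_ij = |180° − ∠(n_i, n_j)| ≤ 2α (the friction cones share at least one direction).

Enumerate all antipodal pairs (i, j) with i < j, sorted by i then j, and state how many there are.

α = atan 0.3 = 16.70°;  2α = 33.40°
n_0 = (+0.4361, -0.8999)
n_1 = (+0.1813, +0.9834)
n_2 = (-0.8173, +0.5762)
n_3 = (-0.3709, -0.9287)
  (0,1): δ = 36.30°  ·
  (0,2): δ = 28.97°  ✓
  (0,3): δ = 132.37°  ·
  (1,2): δ = 114.73°  ·
  (1,3): δ = 11.33°  ✓
  (2,3): δ = 76.59°  ·
antipodal pairs: 2

count = 2; pairs: (0,2), (1,3)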